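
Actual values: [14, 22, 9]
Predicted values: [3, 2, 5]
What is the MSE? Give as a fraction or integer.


MSE = (1/3) * ((14-3)^2=121 + (22-2)^2=400 + (9-5)^2=16). Sum = 537. MSE = 179.

179


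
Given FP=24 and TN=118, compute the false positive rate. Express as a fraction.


FPR = FP / (FP + TN) = 24 / 142 = 12/71.

12/71


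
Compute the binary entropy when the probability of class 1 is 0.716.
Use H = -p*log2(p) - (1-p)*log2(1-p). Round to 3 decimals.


H = -0.716*log2(0.716) - 0.284*log2(0.284) = 0.861.

0.861


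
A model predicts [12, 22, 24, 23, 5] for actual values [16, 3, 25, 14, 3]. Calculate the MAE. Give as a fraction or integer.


MAE = (1/5) * (|16-12|=4 + |3-22|=19 + |25-24|=1 + |14-23|=9 + |3-5|=2). Sum = 35. MAE = 7.

7


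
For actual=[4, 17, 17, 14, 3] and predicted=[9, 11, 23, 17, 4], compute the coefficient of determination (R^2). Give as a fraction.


Mean(y) = 11. SS_res = 107. SS_tot = 194. R^2 = 1 - 107/(194) = 87/194.

87/194


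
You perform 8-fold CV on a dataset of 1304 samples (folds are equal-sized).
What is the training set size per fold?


Each validation fold has 1304/8 = 163 samples. Training set = 1304 - 163 = 1141.

1141


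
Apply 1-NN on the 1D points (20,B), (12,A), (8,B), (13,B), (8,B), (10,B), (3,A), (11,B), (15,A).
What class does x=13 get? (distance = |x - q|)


Distances: |20-13|=7, |12-13|=1, |8-13|=5, |13-13|=0, |8-13|=5, |10-13|=3, |3-13|=10, |11-13|=2, |15-13|=2. 1 nearest: (13,B). Counts: {'B': 1}. Majority class: B.

B


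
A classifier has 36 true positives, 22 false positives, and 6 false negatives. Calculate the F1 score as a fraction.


Precision = 36/58 = 18/29. Recall = 36/42 = 6/7. F1 = 2*P*R/(P+R) = 18/25.

18/25


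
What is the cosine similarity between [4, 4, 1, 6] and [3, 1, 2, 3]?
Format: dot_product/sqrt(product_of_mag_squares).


dot = 36. |a|^2 = 69, |b|^2 = 23. cos = 36/sqrt(1587).

36/sqrt(1587)


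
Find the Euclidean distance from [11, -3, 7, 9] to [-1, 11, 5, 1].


d = sqrt(sum of squared differences). (11--1)^2=144, (-3-11)^2=196, (7-5)^2=4, (9-1)^2=64. Sum = 408.

sqrt(408)


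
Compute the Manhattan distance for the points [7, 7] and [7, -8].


d = sum of absolute differences: |7-7|=0 + |7--8|=15 = 15.

15


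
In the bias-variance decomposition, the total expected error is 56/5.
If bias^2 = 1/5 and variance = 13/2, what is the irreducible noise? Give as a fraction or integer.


Total error = bias^2 + variance + irreducible noise. So irreducible noise = 56/5 - 1/5 - 13/2 = 9/2.

9/2


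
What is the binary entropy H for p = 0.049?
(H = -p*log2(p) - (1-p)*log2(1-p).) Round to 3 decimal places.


H = -0.049*log2(0.049) - 0.951*log2(0.951) = 0.282.

0.282


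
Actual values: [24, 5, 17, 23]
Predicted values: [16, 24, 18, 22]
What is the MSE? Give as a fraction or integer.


MSE = (1/4) * ((24-16)^2=64 + (5-24)^2=361 + (17-18)^2=1 + (23-22)^2=1). Sum = 427. MSE = 427/4.

427/4


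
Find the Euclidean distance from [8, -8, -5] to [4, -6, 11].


d = sqrt(sum of squared differences). (8-4)^2=16, (-8--6)^2=4, (-5-11)^2=256. Sum = 276.

sqrt(276)


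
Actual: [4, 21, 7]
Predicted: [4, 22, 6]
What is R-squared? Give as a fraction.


Mean(y) = 32/3. SS_res = 2. SS_tot = 494/3. R^2 = 1 - 2/(494/3) = 244/247.

244/247


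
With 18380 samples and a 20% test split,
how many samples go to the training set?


Test set = 18380 * 20% = 3676. Training set = 18380 - 3676 = 14704.

14704


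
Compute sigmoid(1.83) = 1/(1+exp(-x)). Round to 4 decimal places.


sigma(1.83) = 1/(1+e^(-1.83)) = 1/(1+0.160414) = 1/1.160414 = 0.8618.

0.8618


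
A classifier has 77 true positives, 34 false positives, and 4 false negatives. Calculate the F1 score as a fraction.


Precision = 77/111 = 77/111. Recall = 77/81 = 77/81. F1 = 2*P*R/(P+R) = 77/96.

77/96


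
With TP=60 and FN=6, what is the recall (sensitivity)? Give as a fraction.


Recall = TP / (TP + FN) = 60 / 66 = 10/11.

10/11


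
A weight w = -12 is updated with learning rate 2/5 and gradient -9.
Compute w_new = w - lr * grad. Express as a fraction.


w_new = -12 - 2/5 * -9 = -12 - -18/5 = -42/5.

-42/5


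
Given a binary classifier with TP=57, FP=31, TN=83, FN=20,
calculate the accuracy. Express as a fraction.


Accuracy = (TP + TN) / (TP + TN + FP + FN) = (57 + 83) / 191 = 140/191.

140/191


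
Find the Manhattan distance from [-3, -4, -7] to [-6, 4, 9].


d = sum of absolute differences: |-3--6|=3 + |-4-4|=8 + |-7-9|=16 = 27.

27


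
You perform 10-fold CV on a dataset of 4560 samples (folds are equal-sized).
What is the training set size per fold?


Each validation fold has 4560/10 = 456 samples. Training set = 4560 - 456 = 4104.

4104


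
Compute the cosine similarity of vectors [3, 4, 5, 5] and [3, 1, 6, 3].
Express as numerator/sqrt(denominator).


dot = 58. |a|^2 = 75, |b|^2 = 55. cos = 58/sqrt(4125).

58/sqrt(4125)


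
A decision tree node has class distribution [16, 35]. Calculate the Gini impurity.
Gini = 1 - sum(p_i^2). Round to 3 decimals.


Total = 51. Proportions: 16/51, 35/51. sum(p_i^2) = 0.5694. Gini = 1 - 0.5694 = 0.4306, which rounds to 0.431.

0.431


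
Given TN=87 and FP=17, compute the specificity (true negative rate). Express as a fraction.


Specificity = TN / (TN + FP) = 87 / 104 = 87/104.

87/104


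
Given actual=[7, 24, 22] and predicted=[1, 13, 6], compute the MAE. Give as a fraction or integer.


MAE = (1/3) * (|7-1|=6 + |24-13|=11 + |22-6|=16). Sum = 33. MAE = 11.

11


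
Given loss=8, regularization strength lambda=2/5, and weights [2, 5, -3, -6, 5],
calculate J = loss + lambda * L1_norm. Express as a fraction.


L1 norm = sum(|w|) = 21. J = 8 + 2/5 * 21 = 82/5.

82/5


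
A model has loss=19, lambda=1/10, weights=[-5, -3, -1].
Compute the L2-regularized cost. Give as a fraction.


L2 sq norm = sum(w^2) = 35. J = 19 + 1/10 * 35 = 45/2.

45/2


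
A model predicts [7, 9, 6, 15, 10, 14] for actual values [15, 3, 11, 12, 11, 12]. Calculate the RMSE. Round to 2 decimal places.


MSE = 23.1667. RMSE = sqrt(23.1667) = 4.81.

4.81


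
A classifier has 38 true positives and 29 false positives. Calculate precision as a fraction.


Precision = TP / (TP + FP) = 38 / 67 = 38/67.

38/67


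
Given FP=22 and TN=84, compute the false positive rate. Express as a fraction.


FPR = FP / (FP + TN) = 22 / 106 = 11/53.

11/53


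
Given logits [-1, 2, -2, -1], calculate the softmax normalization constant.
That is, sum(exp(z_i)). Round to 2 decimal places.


Denom = e^-1=0.3679 + e^2=7.3891 + e^-2=0.1353 + e^-1=0.3679. Sum = 8.2602, which rounds to 8.26.

8.26


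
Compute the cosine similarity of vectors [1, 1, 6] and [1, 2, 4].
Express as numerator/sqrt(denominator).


dot = 27. |a|^2 = 38, |b|^2 = 21. cos = 27/sqrt(798).

27/sqrt(798)


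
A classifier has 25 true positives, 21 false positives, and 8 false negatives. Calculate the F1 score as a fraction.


Precision = 25/46 = 25/46. Recall = 25/33 = 25/33. F1 = 2*P*R/(P+R) = 50/79.

50/79


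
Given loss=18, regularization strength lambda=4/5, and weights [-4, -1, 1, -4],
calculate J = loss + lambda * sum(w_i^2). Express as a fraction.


L2 sq norm = sum(w^2) = 34. J = 18 + 4/5 * 34 = 226/5.

226/5


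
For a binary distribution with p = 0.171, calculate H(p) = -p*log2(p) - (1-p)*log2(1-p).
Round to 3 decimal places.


H = -0.171*log2(0.171) - 0.829*log2(0.829) = 0.660.

0.660


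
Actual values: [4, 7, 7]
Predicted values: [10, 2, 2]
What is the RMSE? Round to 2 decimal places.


MSE = 28.6667. RMSE = sqrt(28.6667) = 5.35.

5.35


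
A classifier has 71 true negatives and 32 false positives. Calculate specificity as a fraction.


Specificity = TN / (TN + FP) = 71 / 103 = 71/103.

71/103


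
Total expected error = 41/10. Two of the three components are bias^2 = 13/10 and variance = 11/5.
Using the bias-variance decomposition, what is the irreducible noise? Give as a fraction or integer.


Total error = bias^2 + variance + irreducible noise. So irreducible noise = 41/10 - 13/10 - 11/5 = 3/5.

3/5


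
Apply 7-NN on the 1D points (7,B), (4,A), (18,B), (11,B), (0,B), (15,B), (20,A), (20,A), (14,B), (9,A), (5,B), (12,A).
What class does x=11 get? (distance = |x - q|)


Distances: |7-11|=4, |4-11|=7, |18-11|=7, |11-11|=0, |0-11|=11, |15-11|=4, |20-11|=9, |20-11|=9, |14-11|=3, |9-11|=2, |5-11|=6, |12-11|=1. 7 nearest: (11,B), (12,A), (9,A), (14,B), (7,B), (15,B), (5,B). Counts: {'B': 5, 'A': 2}. Majority class: B.

B


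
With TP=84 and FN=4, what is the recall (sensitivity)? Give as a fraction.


Recall = TP / (TP + FN) = 84 / 88 = 21/22.

21/22


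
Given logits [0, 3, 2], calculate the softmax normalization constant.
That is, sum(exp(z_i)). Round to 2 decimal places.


Denom = e^0=1.0000 + e^3=20.0855 + e^2=7.3891. Sum = 28.4746, which rounds to 28.47.

28.47


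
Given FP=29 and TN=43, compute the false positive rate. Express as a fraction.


FPR = FP / (FP + TN) = 29 / 72 = 29/72.

29/72


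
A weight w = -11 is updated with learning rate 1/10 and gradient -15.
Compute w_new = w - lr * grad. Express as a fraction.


w_new = -11 - 1/10 * -15 = -11 - -3/2 = -19/2.

-19/2


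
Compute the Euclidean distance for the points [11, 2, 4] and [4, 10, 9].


d = sqrt(sum of squared differences). (11-4)^2=49, (2-10)^2=64, (4-9)^2=25. Sum = 138.

sqrt(138)


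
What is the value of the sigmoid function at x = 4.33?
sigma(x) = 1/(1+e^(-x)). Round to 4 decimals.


sigma(4.33) = 1/(1+e^(-4.33)) = 1/(1+0.013168) = 1/1.013168 = 0.9870.

0.9870


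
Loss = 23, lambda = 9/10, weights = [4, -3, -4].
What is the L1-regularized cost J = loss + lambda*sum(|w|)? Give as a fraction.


L1 norm = sum(|w|) = 11. J = 23 + 9/10 * 11 = 329/10.

329/10


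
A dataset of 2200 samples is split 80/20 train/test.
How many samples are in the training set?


Test set = 2200 * 20% = 440. Training set = 2200 - 440 = 1760.

1760


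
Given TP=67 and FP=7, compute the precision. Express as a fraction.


Precision = TP / (TP + FP) = 67 / 74 = 67/74.

67/74


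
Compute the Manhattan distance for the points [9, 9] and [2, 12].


d = sum of absolute differences: |9-2|=7 + |9-12|=3 = 10.

10


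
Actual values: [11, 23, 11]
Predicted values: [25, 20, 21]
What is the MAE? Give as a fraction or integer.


MAE = (1/3) * (|11-25|=14 + |23-20|=3 + |11-21|=10). Sum = 27. MAE = 9.

9


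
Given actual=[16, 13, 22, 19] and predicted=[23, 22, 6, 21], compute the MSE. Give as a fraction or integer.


MSE = (1/4) * ((16-23)^2=49 + (13-22)^2=81 + (22-6)^2=256 + (19-21)^2=4). Sum = 390. MSE = 195/2.

195/2


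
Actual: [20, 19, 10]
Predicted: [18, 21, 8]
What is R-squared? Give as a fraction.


Mean(y) = 49/3. SS_res = 12. SS_tot = 182/3. R^2 = 1 - 12/(182/3) = 73/91.

73/91


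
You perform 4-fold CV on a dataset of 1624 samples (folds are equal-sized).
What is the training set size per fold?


Each validation fold has 1624/4 = 406 samples. Training set = 1624 - 406 = 1218.

1218


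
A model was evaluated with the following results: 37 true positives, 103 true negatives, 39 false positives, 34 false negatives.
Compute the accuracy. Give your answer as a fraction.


Accuracy = (TP + TN) / (TP + TN + FP + FN) = (37 + 103) / 213 = 140/213.

140/213


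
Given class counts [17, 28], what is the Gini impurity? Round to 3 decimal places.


Total = 45. Proportions: 17/45, 28/45. sum(p_i^2) = 0.5299. Gini = 1 - 0.5299 = 0.4701, which rounds to 0.470.

0.470


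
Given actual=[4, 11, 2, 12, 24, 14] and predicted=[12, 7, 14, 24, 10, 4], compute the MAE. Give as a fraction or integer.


MAE = (1/6) * (|4-12|=8 + |11-7|=4 + |2-14|=12 + |12-24|=12 + |24-10|=14 + |14-4|=10). Sum = 60. MAE = 10.

10


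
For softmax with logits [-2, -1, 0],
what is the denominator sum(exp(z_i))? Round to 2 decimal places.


Denom = e^-2=0.1353 + e^-1=0.3679 + e^0=1.0000. Sum = 1.5032, which rounds to 1.50.

1.50


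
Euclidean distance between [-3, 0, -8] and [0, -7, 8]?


d = sqrt(sum of squared differences). (-3-0)^2=9, (0--7)^2=49, (-8-8)^2=256. Sum = 314.

sqrt(314)


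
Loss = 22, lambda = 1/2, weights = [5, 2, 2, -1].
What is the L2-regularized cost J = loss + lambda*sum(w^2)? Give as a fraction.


L2 sq norm = sum(w^2) = 34. J = 22 + 1/2 * 34 = 39.

39


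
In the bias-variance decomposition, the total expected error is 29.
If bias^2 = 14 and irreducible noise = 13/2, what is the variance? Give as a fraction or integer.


Total error = bias^2 + variance + irreducible noise. So variance = 29 - 14 - 13/2 = 17/2.

17/2


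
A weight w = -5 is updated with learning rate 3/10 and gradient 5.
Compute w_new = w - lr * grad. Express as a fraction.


w_new = -5 - 3/10 * 5 = -5 - 3/2 = -13/2.

-13/2


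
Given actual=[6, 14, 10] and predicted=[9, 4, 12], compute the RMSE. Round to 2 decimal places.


MSE = 37.6667. RMSE = sqrt(37.6667) = 6.14.

6.14


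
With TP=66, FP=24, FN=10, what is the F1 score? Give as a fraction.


Precision = 66/90 = 11/15. Recall = 66/76 = 33/38. F1 = 2*P*R/(P+R) = 66/83.

66/83


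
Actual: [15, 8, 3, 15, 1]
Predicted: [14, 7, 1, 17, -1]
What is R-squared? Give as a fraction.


Mean(y) = 42/5. SS_res = 14. SS_tot = 856/5. R^2 = 1 - 14/(856/5) = 393/428.

393/428


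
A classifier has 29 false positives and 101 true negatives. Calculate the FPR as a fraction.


FPR = FP / (FP + TN) = 29 / 130 = 29/130.

29/130


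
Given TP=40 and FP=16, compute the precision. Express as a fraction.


Precision = TP / (TP + FP) = 40 / 56 = 5/7.

5/7


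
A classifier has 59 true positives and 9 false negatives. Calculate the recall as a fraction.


Recall = TP / (TP + FN) = 59 / 68 = 59/68.

59/68


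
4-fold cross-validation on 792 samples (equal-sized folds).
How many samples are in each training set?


Each validation fold has 792/4 = 198 samples. Training set = 792 - 198 = 594.

594


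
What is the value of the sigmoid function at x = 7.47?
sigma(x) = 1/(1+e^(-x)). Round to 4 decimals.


sigma(7.47) = 1/(1+e^(-7.47)) = 1/(1+0.000570) = 1/1.000570 = 0.9994.

0.9994


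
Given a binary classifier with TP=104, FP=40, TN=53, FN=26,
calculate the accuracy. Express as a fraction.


Accuracy = (TP + TN) / (TP + TN + FP + FN) = (104 + 53) / 223 = 157/223.

157/223


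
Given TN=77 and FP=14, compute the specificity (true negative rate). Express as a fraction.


Specificity = TN / (TN + FP) = 77 / 91 = 11/13.

11/13


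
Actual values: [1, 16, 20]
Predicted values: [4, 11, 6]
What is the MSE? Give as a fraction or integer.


MSE = (1/3) * ((1-4)^2=9 + (16-11)^2=25 + (20-6)^2=196). Sum = 230. MSE = 230/3.

230/3


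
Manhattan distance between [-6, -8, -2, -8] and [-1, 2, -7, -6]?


d = sum of absolute differences: |-6--1|=5 + |-8-2|=10 + |-2--7|=5 + |-8--6|=2 = 22.

22


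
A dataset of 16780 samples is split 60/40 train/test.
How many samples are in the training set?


Test set = 16780 * 40% = 6712. Training set = 16780 - 6712 = 10068.

10068


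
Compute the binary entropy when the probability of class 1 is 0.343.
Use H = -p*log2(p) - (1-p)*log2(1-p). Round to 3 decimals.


H = -0.343*log2(0.343) - 0.657*log2(0.657) = 0.928.

0.928


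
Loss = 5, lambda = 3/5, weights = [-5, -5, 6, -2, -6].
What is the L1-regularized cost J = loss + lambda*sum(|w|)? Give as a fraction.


L1 norm = sum(|w|) = 24. J = 5 + 3/5 * 24 = 97/5.

97/5


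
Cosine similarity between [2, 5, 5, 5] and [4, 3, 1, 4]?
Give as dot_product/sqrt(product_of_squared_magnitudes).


dot = 48. |a|^2 = 79, |b|^2 = 42. cos = 48/sqrt(3318).

48/sqrt(3318)


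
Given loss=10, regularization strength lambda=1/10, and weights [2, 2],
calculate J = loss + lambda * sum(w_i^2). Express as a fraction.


L2 sq norm = sum(w^2) = 8. J = 10 + 1/10 * 8 = 54/5.

54/5


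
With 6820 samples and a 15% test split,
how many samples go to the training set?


Test set = 6820 * 15% = 1023. Training set = 6820 - 1023 = 5797.

5797


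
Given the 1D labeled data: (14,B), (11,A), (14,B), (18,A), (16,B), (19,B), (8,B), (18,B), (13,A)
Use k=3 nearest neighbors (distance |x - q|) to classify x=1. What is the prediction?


Distances: |14-1|=13, |11-1|=10, |14-1|=13, |18-1|=17, |16-1|=15, |19-1|=18, |8-1|=7, |18-1|=17, |13-1|=12. 3 nearest: (8,B), (11,A), (13,A). Counts: {'B': 1, 'A': 2}. Majority class: A.

A


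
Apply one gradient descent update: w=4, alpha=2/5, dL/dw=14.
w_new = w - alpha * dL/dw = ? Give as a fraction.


w_new = 4 - 2/5 * 14 = 4 - 28/5 = -8/5.

-8/5


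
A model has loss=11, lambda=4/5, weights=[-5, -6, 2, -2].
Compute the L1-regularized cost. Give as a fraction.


L1 norm = sum(|w|) = 15. J = 11 + 4/5 * 15 = 23.

23


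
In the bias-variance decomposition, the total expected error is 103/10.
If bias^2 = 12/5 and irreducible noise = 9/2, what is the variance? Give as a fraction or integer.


Total error = bias^2 + variance + irreducible noise. So variance = 103/10 - 12/5 - 9/2 = 17/5.

17/5


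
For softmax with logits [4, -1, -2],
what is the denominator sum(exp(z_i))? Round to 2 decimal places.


Denom = e^4=54.5982 + e^-1=0.3679 + e^-2=0.1353. Sum = 55.1014, which rounds to 55.10.

55.10


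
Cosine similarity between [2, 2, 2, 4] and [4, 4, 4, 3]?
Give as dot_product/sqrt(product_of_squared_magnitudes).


dot = 36. |a|^2 = 28, |b|^2 = 57. cos = 36/sqrt(1596).

36/sqrt(1596)


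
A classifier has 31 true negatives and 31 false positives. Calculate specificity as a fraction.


Specificity = TN / (TN + FP) = 31 / 62 = 1/2.

1/2


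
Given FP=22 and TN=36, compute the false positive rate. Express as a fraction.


FPR = FP / (FP + TN) = 22 / 58 = 11/29.

11/29


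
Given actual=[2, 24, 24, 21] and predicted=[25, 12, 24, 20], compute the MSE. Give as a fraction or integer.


MSE = (1/4) * ((2-25)^2=529 + (24-12)^2=144 + (24-24)^2=0 + (21-20)^2=1). Sum = 674. MSE = 337/2.

337/2


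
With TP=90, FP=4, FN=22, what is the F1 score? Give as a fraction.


Precision = 90/94 = 45/47. Recall = 90/112 = 45/56. F1 = 2*P*R/(P+R) = 90/103.

90/103


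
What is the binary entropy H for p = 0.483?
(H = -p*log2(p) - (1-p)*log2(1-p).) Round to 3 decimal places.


H = -0.483*log2(0.483) - 0.517*log2(0.517) = 0.999.

0.999


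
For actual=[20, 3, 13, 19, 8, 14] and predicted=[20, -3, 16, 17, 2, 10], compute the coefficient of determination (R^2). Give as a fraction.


Mean(y) = 77/6. SS_res = 101. SS_tot = 1265/6. R^2 = 1 - 101/(1265/6) = 659/1265.

659/1265


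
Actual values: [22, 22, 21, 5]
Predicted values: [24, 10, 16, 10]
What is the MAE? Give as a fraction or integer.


MAE = (1/4) * (|22-24|=2 + |22-10|=12 + |21-16|=5 + |5-10|=5). Sum = 24. MAE = 6.

6


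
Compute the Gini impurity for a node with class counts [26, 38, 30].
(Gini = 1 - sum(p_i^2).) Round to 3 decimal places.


Total = 94. Proportions: 26/94, 38/94, 30/94. sum(p_i^2) = 0.3418. Gini = 1 - 0.3418 = 0.6582, which rounds to 0.658.

0.658


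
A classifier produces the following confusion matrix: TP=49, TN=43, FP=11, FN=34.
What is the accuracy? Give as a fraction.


Accuracy = (TP + TN) / (TP + TN + FP + FN) = (49 + 43) / 137 = 92/137.

92/137


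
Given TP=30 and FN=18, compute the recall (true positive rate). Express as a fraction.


Recall = TP / (TP + FN) = 30 / 48 = 5/8.

5/8


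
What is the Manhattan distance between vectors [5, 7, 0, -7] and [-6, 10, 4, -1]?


d = sum of absolute differences: |5--6|=11 + |7-10|=3 + |0-4|=4 + |-7--1|=6 = 24.

24


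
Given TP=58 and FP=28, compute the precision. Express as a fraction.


Precision = TP / (TP + FP) = 58 / 86 = 29/43.

29/43


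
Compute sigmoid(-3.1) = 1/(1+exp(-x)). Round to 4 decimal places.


sigma(-3.1) = 1/(1+e^(3.1)) = 1/(1+22.197951) = 1/23.197951 = 0.0431.

0.0431


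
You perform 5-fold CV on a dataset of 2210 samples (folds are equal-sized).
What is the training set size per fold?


Each validation fold has 2210/5 = 442 samples. Training set = 2210 - 442 = 1768.

1768


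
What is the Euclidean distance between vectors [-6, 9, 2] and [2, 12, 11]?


d = sqrt(sum of squared differences). (-6-2)^2=64, (9-12)^2=9, (2-11)^2=81. Sum = 154.

sqrt(154)


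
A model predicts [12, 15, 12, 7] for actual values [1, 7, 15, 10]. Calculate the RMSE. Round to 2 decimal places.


MSE = 50.7500. RMSE = sqrt(50.7500) = 7.12.

7.12


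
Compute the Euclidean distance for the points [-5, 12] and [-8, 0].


d = sqrt(sum of squared differences). (-5--8)^2=9, (12-0)^2=144. Sum = 153.

sqrt(153)


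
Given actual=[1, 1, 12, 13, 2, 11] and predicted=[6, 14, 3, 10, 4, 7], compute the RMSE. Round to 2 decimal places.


MSE = 50.6667. RMSE = sqrt(50.6667) = 7.12.

7.12


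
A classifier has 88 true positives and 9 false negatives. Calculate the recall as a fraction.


Recall = TP / (TP + FN) = 88 / 97 = 88/97.

88/97


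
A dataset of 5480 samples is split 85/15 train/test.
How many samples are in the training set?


Test set = 5480 * 15% = 822. Training set = 5480 - 822 = 4658.

4658


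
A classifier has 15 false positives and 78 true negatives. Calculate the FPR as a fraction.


FPR = FP / (FP + TN) = 15 / 93 = 5/31.

5/31


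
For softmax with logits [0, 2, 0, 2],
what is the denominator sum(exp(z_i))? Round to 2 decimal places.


Denom = e^0=1.0000 + e^2=7.3891 + e^0=1.0000 + e^2=7.3891. Sum = 16.7782, which rounds to 16.78.

16.78


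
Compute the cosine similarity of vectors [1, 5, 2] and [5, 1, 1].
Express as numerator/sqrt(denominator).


dot = 12. |a|^2 = 30, |b|^2 = 27. cos = 12/sqrt(810).

12/sqrt(810)


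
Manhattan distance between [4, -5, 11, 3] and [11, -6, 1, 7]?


d = sum of absolute differences: |4-11|=7 + |-5--6|=1 + |11-1|=10 + |3-7|=4 = 22.

22


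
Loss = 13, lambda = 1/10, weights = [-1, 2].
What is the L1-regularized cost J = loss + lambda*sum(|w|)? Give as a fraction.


L1 norm = sum(|w|) = 3. J = 13 + 1/10 * 3 = 133/10.

133/10


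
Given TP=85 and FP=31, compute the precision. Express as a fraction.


Precision = TP / (TP + FP) = 85 / 116 = 85/116.

85/116


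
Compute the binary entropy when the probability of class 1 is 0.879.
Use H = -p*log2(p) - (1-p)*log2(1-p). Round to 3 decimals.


H = -0.879*log2(0.879) - 0.121*log2(0.121) = 0.532.

0.532


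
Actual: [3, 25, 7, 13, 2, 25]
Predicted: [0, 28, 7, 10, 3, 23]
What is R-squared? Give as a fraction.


Mean(y) = 25/2. SS_res = 32. SS_tot = 1087/2. R^2 = 1 - 32/(1087/2) = 1023/1087.

1023/1087


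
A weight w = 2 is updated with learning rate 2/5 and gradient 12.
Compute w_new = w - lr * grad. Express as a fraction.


w_new = 2 - 2/5 * 12 = 2 - 24/5 = -14/5.

-14/5


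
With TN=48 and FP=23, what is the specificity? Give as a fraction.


Specificity = TN / (TN + FP) = 48 / 71 = 48/71.

48/71


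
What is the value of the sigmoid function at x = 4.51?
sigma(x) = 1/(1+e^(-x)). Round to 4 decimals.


sigma(4.51) = 1/(1+e^(-4.51)) = 1/(1+0.010998) = 1/1.010998 = 0.9891.

0.9891


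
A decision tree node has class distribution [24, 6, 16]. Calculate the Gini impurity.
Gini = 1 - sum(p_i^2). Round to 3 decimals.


Total = 46. Proportions: 24/46, 6/46, 16/46. sum(p_i^2) = 0.4102. Gini = 1 - 0.4102 = 0.5898, which rounds to 0.590.

0.590


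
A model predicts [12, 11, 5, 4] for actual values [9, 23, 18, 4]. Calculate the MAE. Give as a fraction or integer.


MAE = (1/4) * (|9-12|=3 + |23-11|=12 + |18-5|=13 + |4-4|=0). Sum = 28. MAE = 7.

7


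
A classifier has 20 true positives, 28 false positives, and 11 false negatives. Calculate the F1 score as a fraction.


Precision = 20/48 = 5/12. Recall = 20/31 = 20/31. F1 = 2*P*R/(P+R) = 40/79.

40/79


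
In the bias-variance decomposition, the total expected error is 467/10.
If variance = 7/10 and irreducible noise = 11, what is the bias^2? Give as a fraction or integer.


Total error = bias^2 + variance + irreducible noise. So bias^2 = 467/10 - 7/10 - 11 = 35.

35


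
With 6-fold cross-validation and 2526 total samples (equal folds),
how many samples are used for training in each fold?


Each validation fold has 2526/6 = 421 samples. Training set = 2526 - 421 = 2105.

2105


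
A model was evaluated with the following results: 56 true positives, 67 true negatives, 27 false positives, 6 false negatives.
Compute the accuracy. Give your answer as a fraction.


Accuracy = (TP + TN) / (TP + TN + FP + FN) = (56 + 67) / 156 = 41/52.

41/52


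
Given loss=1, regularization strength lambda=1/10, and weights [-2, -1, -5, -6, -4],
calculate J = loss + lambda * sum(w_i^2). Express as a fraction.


L2 sq norm = sum(w^2) = 82. J = 1 + 1/10 * 82 = 46/5.

46/5


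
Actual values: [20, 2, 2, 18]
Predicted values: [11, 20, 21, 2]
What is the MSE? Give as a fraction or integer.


MSE = (1/4) * ((20-11)^2=81 + (2-20)^2=324 + (2-21)^2=361 + (18-2)^2=256). Sum = 1022. MSE = 511/2.

511/2


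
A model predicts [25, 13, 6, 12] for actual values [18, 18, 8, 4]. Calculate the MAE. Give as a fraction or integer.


MAE = (1/4) * (|18-25|=7 + |18-13|=5 + |8-6|=2 + |4-12|=8). Sum = 22. MAE = 11/2.

11/2


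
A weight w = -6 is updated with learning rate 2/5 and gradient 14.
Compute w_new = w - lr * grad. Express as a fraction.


w_new = -6 - 2/5 * 14 = -6 - 28/5 = -58/5.

-58/5


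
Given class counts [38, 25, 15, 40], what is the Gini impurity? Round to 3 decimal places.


Total = 118. Proportions: 38/118, 25/118, 15/118, 40/118. sum(p_i^2) = 0.2797. Gini = 1 - 0.2797 = 0.7203, which rounds to 0.720.

0.720


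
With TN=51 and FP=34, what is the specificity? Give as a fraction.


Specificity = TN / (TN + FP) = 51 / 85 = 3/5.

3/5


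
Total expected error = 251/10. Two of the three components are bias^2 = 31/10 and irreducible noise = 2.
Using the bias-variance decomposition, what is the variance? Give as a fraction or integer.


Total error = bias^2 + variance + irreducible noise. So variance = 251/10 - 31/10 - 2 = 20.

20


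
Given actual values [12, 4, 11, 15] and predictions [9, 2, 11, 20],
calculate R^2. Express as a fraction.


Mean(y) = 21/2. SS_res = 38. SS_tot = 65. R^2 = 1 - 38/(65) = 27/65.

27/65


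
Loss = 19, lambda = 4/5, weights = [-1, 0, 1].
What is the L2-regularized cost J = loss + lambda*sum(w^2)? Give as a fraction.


L2 sq norm = sum(w^2) = 2. J = 19 + 4/5 * 2 = 103/5.

103/5


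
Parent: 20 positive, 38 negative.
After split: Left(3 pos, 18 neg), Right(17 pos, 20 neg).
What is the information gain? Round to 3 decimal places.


H(parent) = 0.9294. H(left) = 0.5917, H(right) = 0.9953. Weighted = (21/58)*0.5917 + (37/58)*0.9953 = 0.8492. IG = 0.9294 - 0.8492 = 0.0802, which rounds to 0.080.

0.080


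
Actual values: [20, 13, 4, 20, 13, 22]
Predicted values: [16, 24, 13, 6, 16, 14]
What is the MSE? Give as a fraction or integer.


MSE = (1/6) * ((20-16)^2=16 + (13-24)^2=121 + (4-13)^2=81 + (20-6)^2=196 + (13-16)^2=9 + (22-14)^2=64). Sum = 487. MSE = 487/6.

487/6


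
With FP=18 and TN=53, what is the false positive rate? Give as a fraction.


FPR = FP / (FP + TN) = 18 / 71 = 18/71.

18/71


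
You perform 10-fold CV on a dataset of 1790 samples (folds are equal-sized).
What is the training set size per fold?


Each validation fold has 1790/10 = 179 samples. Training set = 1790 - 179 = 1611.

1611


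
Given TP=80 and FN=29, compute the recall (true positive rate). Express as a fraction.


Recall = TP / (TP + FN) = 80 / 109 = 80/109.

80/109


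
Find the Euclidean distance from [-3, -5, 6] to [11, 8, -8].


d = sqrt(sum of squared differences). (-3-11)^2=196, (-5-8)^2=169, (6--8)^2=196. Sum = 561.

sqrt(561)


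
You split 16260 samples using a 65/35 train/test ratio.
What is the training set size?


Test set = 16260 * 35% = 5691. Training set = 16260 - 5691 = 10569.

10569


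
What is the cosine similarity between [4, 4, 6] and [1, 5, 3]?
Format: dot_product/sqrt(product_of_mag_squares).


dot = 42. |a|^2 = 68, |b|^2 = 35. cos = 42/sqrt(2380).

42/sqrt(2380)


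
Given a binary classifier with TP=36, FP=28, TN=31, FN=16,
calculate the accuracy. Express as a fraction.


Accuracy = (TP + TN) / (TP + TN + FP + FN) = (36 + 31) / 111 = 67/111.

67/111


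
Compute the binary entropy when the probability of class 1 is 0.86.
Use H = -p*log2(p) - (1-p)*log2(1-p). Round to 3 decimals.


H = -0.86*log2(0.86) - 0.14*log2(0.14) = 0.584.

0.584


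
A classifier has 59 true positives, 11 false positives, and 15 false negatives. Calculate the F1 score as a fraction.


Precision = 59/70 = 59/70. Recall = 59/74 = 59/74. F1 = 2*P*R/(P+R) = 59/72.

59/72


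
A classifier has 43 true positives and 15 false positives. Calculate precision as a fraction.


Precision = TP / (TP + FP) = 43 / 58 = 43/58.

43/58


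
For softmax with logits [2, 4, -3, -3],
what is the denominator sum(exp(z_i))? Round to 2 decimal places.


Denom = e^2=7.3891 + e^4=54.5982 + e^-3=0.0498 + e^-3=0.0498. Sum = 62.0869, which rounds to 62.09.

62.09


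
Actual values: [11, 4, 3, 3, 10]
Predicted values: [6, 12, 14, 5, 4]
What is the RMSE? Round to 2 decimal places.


MSE = 50.0000. RMSE = sqrt(50.0000) = 7.07.

7.07


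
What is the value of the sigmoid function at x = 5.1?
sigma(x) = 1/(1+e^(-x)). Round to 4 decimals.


sigma(5.1) = 1/(1+e^(-5.1)) = 1/(1+0.006097) = 1/1.006097 = 0.9939.

0.9939


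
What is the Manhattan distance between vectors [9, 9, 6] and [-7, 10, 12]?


d = sum of absolute differences: |9--7|=16 + |9-10|=1 + |6-12|=6 = 23.

23


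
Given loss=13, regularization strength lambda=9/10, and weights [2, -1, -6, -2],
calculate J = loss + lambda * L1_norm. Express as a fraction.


L1 norm = sum(|w|) = 11. J = 13 + 9/10 * 11 = 229/10.

229/10


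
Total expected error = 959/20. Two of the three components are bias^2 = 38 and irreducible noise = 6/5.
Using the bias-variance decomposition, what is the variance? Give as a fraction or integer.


Total error = bias^2 + variance + irreducible noise. So variance = 959/20 - 38 - 6/5 = 35/4.

35/4


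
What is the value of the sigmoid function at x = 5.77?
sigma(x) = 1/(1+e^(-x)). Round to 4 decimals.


sigma(5.77) = 1/(1+e^(-5.77)) = 1/(1+0.003120) = 1/1.003120 = 0.9969.

0.9969


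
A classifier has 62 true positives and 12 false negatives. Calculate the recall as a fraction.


Recall = TP / (TP + FN) = 62 / 74 = 31/37.

31/37


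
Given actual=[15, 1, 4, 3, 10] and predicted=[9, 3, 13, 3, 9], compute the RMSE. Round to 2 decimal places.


MSE = 24.4000. RMSE = sqrt(24.4000) = 4.94.

4.94


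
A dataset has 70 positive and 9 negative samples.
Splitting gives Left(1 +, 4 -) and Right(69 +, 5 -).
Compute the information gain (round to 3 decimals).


H(parent) = 0.5116. H(left) = 0.7219, H(right) = 0.3568. Weighted = (5/79)*0.7219 + (74/79)*0.3568 = 0.3799. IG = 0.5116 - 0.3799 = 0.1317, which rounds to 0.132.

0.132


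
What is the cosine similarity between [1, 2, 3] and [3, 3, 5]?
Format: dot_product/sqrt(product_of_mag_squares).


dot = 24. |a|^2 = 14, |b|^2 = 43. cos = 24/sqrt(602).

24/sqrt(602)


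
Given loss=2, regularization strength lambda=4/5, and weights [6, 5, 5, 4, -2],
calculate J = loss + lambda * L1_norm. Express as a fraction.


L1 norm = sum(|w|) = 22. J = 2 + 4/5 * 22 = 98/5.

98/5


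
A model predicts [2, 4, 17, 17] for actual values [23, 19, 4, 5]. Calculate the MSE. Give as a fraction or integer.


MSE = (1/4) * ((23-2)^2=441 + (19-4)^2=225 + (4-17)^2=169 + (5-17)^2=144). Sum = 979. MSE = 979/4.

979/4


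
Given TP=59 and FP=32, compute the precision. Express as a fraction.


Precision = TP / (TP + FP) = 59 / 91 = 59/91.

59/91


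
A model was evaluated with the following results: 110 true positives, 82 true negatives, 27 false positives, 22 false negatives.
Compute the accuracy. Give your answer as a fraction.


Accuracy = (TP + TN) / (TP + TN + FP + FN) = (110 + 82) / 241 = 192/241.

192/241


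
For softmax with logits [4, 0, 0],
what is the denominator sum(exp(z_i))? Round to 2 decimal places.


Denom = e^4=54.5982 + e^0=1.0000 + e^0=1.0000. Sum = 56.5982, which rounds to 56.60.

56.60


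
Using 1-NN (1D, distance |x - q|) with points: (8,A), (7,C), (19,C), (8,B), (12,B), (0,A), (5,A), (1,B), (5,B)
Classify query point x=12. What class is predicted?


Distances: |8-12|=4, |7-12|=5, |19-12|=7, |8-12|=4, |12-12|=0, |0-12|=12, |5-12|=7, |1-12|=11, |5-12|=7. 1 nearest: (12,B). Counts: {'B': 1}. Majority class: B.

B


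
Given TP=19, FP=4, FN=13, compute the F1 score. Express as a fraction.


Precision = 19/23 = 19/23. Recall = 19/32 = 19/32. F1 = 2*P*R/(P+R) = 38/55.

38/55


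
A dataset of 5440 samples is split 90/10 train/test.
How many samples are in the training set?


Test set = 5440 * 10% = 544. Training set = 5440 - 544 = 4896.

4896


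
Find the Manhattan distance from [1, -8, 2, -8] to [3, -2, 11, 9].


d = sum of absolute differences: |1-3|=2 + |-8--2|=6 + |2-11|=9 + |-8-9|=17 = 34.

34


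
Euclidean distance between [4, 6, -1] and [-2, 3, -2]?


d = sqrt(sum of squared differences). (4--2)^2=36, (6-3)^2=9, (-1--2)^2=1. Sum = 46.

sqrt(46)


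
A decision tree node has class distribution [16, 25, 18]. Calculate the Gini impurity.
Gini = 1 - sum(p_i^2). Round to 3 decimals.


Total = 59. Proportions: 16/59, 25/59, 18/59. sum(p_i^2) = 0.3462. Gini = 1 - 0.3462 = 0.6538, which rounds to 0.654.

0.654


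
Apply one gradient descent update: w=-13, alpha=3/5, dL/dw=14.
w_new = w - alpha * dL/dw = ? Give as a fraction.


w_new = -13 - 3/5 * 14 = -13 - 42/5 = -107/5.

-107/5


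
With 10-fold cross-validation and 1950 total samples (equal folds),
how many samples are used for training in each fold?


Each validation fold has 1950/10 = 195 samples. Training set = 1950 - 195 = 1755.

1755


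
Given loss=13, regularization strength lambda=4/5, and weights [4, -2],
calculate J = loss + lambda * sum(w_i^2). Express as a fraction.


L2 sq norm = sum(w^2) = 20. J = 13 + 4/5 * 20 = 29.

29


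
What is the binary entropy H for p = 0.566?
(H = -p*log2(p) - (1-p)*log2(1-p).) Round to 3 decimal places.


H = -0.566*log2(0.566) - 0.434*log2(0.434) = 0.987.

0.987


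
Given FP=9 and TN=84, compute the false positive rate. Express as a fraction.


FPR = FP / (FP + TN) = 9 / 93 = 3/31.

3/31


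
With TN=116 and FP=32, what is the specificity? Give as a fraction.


Specificity = TN / (TN + FP) = 116 / 148 = 29/37.

29/37


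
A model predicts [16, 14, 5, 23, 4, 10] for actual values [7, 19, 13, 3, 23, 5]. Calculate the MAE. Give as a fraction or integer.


MAE = (1/6) * (|7-16|=9 + |19-14|=5 + |13-5|=8 + |3-23|=20 + |23-4|=19 + |5-10|=5). Sum = 66. MAE = 11.

11


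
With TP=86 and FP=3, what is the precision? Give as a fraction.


Precision = TP / (TP + FP) = 86 / 89 = 86/89.

86/89


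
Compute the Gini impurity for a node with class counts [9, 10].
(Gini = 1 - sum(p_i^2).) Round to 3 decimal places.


Total = 19. Proportions: 9/19, 10/19. sum(p_i^2) = 0.5014. Gini = 1 - 0.5014 = 0.4986, which rounds to 0.499.

0.499


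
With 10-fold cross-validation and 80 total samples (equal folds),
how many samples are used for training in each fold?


Each validation fold has 80/10 = 8 samples. Training set = 80 - 8 = 72.

72


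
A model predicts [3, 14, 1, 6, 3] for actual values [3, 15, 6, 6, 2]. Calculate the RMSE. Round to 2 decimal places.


MSE = 5.4000. RMSE = sqrt(5.4000) = 2.32.

2.32


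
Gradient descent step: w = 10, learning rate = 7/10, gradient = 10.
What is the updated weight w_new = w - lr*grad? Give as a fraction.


w_new = 10 - 7/10 * 10 = 10 - 7 = 3.

3


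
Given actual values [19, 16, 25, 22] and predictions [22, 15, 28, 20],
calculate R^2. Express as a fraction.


Mean(y) = 41/2. SS_res = 23. SS_tot = 45. R^2 = 1 - 23/(45) = 22/45.

22/45


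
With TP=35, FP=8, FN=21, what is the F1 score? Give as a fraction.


Precision = 35/43 = 35/43. Recall = 35/56 = 5/8. F1 = 2*P*R/(P+R) = 70/99.

70/99


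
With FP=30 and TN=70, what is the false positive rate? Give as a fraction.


FPR = FP / (FP + TN) = 30 / 100 = 3/10.

3/10


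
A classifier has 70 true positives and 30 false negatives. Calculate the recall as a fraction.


Recall = TP / (TP + FN) = 70 / 100 = 7/10.

7/10


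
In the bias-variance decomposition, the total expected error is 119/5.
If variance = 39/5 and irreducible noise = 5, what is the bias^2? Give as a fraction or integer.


Total error = bias^2 + variance + irreducible noise. So bias^2 = 119/5 - 39/5 - 5 = 11.

11


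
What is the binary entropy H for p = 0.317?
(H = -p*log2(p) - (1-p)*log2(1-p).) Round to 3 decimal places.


H = -0.317*log2(0.317) - 0.683*log2(0.683) = 0.901.

0.901


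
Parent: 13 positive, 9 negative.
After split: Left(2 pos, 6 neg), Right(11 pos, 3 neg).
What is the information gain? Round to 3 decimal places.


H(parent) = 0.9760. H(left) = 0.8113, H(right) = 0.7496. Weighted = (8/22)*0.8113 + (14/22)*0.7496 = 0.7720. IG = 0.9760 - 0.7720 = 0.2040, which rounds to 0.204.

0.204


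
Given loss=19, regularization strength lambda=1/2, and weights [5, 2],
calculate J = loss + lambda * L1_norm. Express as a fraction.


L1 norm = sum(|w|) = 7. J = 19 + 1/2 * 7 = 45/2.

45/2


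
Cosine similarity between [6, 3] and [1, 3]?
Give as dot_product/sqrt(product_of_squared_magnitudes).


dot = 15. |a|^2 = 45, |b|^2 = 10. cos = 15/sqrt(450).

15/sqrt(450)


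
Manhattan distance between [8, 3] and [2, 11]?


d = sum of absolute differences: |8-2|=6 + |3-11|=8 = 14.

14


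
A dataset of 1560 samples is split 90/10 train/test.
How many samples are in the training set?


Test set = 1560 * 10% = 156. Training set = 1560 - 156 = 1404.

1404


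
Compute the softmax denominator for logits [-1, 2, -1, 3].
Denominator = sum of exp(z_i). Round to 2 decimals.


Denom = e^-1=0.3679 + e^2=7.3891 + e^-1=0.3679 + e^3=20.0855. Sum = 28.2104, which rounds to 28.21.

28.21


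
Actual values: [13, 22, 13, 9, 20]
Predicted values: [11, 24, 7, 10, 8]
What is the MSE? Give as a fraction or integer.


MSE = (1/5) * ((13-11)^2=4 + (22-24)^2=4 + (13-7)^2=36 + (9-10)^2=1 + (20-8)^2=144). Sum = 189. MSE = 189/5.

189/5


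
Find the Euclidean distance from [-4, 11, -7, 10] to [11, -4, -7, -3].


d = sqrt(sum of squared differences). (-4-11)^2=225, (11--4)^2=225, (-7--7)^2=0, (10--3)^2=169. Sum = 619.

sqrt(619)


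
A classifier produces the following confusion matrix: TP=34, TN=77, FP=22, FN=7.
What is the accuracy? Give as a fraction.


Accuracy = (TP + TN) / (TP + TN + FP + FN) = (34 + 77) / 140 = 111/140.

111/140


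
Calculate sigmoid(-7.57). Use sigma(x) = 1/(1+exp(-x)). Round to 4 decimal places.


sigma(-7.57) = 1/(1+e^(7.57)) = 1/(1+1939.140282) = 1/1940.140282 = 0.0005.

0.0005


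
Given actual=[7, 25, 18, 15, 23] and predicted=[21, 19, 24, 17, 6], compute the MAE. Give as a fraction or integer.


MAE = (1/5) * (|7-21|=14 + |25-19|=6 + |18-24|=6 + |15-17|=2 + |23-6|=17). Sum = 45. MAE = 9.

9


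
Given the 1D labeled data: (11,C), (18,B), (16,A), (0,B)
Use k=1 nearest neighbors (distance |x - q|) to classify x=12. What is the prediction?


Distances: |11-12|=1, |18-12|=6, |16-12|=4, |0-12|=12. 1 nearest: (11,C). Counts: {'C': 1}. Majority class: C.

C
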